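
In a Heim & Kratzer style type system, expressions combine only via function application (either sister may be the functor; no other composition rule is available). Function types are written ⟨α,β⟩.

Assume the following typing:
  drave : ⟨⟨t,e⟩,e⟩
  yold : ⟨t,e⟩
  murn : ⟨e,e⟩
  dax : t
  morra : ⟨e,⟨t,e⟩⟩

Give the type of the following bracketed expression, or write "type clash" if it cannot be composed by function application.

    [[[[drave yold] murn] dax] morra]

type clash

[drave yold]: drave is ⟨⟨t,e⟩,e⟩, yold is ⟨t,e⟩; result e.
[[drave yold] murn]: murn is ⟨e,e⟩, [drave yold] is e; result e.
At [[[drave yold] murn] dax]: neither e nor t can take the other as argument; the node is ill-typed.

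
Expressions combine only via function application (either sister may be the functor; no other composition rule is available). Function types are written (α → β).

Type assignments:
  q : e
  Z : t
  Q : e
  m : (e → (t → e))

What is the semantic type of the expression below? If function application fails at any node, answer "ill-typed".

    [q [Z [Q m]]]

ill-typed

[Q m]: (e → (t → e)) applied to e yields (t → e).
[Z [Q m]]: (t → e) applied to t yields e.
[q [Z [Q m]]]: e with e — neither is a function whose domain matches the other; composition fails here.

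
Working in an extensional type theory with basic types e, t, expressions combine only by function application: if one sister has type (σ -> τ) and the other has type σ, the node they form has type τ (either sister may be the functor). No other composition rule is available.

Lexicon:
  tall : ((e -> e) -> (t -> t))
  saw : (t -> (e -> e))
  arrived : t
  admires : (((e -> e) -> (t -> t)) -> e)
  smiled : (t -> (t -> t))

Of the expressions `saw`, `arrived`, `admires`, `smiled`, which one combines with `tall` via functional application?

saw : (t -> (e -> e)) — no; tall wants (e -> e), and saw wants t.
arrived : t — no; tall wants (e -> e), and arrived wants nothing (atomic).
admires — combines: admires : (((e -> e) -> (t -> t)) -> e) takes tall : ((e -> e) -> (t -> t)) as argument, giving e.
smiled : (t -> (t -> t)) — no; tall wants (e -> e), and smiled wants t.

admires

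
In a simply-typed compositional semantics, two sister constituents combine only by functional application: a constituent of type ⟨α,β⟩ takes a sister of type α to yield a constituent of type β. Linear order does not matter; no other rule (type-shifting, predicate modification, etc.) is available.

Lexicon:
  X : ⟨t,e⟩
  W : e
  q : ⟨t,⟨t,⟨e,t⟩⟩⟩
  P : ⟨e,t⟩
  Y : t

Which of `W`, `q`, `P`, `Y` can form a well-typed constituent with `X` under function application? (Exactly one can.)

W : e — neither side's domain matches the other.
q : ⟨t,⟨t,⟨e,t⟩⟩⟩ — neither side's domain matches the other.
P : ⟨e,t⟩ — neither side's domain matches the other.
Y — combines: X : ⟨t,e⟩ takes Y : t as argument, giving e.

Y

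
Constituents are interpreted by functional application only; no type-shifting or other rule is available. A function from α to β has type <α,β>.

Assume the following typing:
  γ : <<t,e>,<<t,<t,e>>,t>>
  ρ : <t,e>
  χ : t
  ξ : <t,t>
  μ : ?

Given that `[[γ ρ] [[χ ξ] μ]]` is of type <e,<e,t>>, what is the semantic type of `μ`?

[[γ ρ] [[χ ξ] μ]] is required to be <e,<e,t>>. [γ ρ] : <<t,<t,e>>,t> cannot yield <e,<e,t>> as functor, so [[χ ξ] μ] : <<<t,<t,e>>,t>,<e,<e,t>>>.
[[χ ξ] μ] is required to be <<<t,<t,e>>,t>,<e,<e,t>>>. [χ ξ] : t cannot yield <<<t,<t,e>>,t>,<e,<e,t>>> as functor, so μ : <t,<<<t,<t,e>>,t>,<e,<e,t>>>>.

<t,<<<t,<t,e>>,t>,<e,<e,t>>>>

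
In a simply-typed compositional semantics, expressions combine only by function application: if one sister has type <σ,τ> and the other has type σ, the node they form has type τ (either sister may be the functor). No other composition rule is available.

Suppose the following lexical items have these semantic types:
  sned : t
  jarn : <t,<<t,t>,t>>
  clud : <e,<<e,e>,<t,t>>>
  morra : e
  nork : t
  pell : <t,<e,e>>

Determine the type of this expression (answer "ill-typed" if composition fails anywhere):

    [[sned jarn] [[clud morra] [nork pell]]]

t

[sned jarn]: <t,<<t,t>,t>> applied to t yields <<t,t>,t>.
[clud morra]: <e,<<e,e>,<t,t>>> applied to e yields <<e,e>,<t,t>>.
[nork pell]: <t,<e,e>> applied to t yields <e,e>.
[[clud morra] [nork pell]]: <<e,e>,<t,t>> applied to <e,e> yields <t,t>.
[[sned jarn] [[clud morra] [nork pell]]]: <<t,t>,t> applied to <t,t> yields t.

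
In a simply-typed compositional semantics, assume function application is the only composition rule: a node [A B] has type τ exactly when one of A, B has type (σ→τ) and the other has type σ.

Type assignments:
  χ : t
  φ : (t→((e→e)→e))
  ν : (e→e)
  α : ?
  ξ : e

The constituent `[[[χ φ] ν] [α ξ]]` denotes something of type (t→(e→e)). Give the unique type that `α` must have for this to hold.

(e→(e→(t→(e→e))))

For [[[χ φ] ν] [α ξ]] to have type (t→(e→e)) with [[χ φ] ν] of type e, [α ξ] must be the function: [α ξ] : (e→(t→(e→e))).
For [α ξ] to have type (e→(t→(e→e))) with ξ of type e, α must be the function: α : (e→(e→(t→(e→e)))).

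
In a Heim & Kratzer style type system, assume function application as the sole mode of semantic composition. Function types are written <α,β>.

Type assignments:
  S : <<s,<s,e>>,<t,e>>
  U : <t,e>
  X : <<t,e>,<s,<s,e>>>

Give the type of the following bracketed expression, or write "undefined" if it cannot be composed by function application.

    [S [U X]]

<t,e>

[U X]: <<t,e>,<s,<s,e>>> applied to <t,e> yields <s,<s,e>>.
[S [U X]]: <<s,<s,e>>,<t,e>> applied to <s,<s,e>> yields <t,e>.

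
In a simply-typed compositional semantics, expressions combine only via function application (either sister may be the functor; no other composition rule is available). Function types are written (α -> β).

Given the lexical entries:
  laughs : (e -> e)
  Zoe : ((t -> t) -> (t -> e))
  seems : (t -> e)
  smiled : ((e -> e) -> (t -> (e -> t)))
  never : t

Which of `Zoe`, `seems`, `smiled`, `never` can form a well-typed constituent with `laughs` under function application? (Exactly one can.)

smiled

Zoe : ((t -> t) -> (t -> e)) — neither side's domain matches the other.
seems : (t -> e) — neither side's domain matches the other.
smiled — combines: smiled : ((e -> e) -> (t -> (e -> t))) takes laughs : (e -> e) as argument, giving (t -> (e -> t)).
never : t — neither side's domain matches the other.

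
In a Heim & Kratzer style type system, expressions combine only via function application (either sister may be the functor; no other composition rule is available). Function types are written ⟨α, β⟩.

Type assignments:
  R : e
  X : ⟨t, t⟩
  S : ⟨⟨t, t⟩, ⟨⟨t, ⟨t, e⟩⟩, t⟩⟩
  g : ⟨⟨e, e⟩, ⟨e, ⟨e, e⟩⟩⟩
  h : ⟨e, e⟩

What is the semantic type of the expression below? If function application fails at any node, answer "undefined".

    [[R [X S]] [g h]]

[X S]: functor S : ⟨⟨t, t⟩, ⟨⟨t, ⟨t, e⟩⟩, t⟩⟩, argument X : ⟨t, t⟩; result ⟨⟨t, ⟨t, e⟩⟩, t⟩.
[R [X S]]: e with ⟨⟨t, ⟨t, e⟩⟩, t⟩ — neither is a function whose domain matches the other; composition fails here.

undefined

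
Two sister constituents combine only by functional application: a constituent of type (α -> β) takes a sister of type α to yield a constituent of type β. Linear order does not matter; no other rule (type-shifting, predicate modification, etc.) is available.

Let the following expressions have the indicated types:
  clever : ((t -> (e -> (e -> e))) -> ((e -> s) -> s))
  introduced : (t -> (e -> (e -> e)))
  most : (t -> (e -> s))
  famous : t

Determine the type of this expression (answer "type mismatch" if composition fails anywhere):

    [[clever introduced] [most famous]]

[clever introduced]: ((t -> (e -> (e -> e))) -> ((e -> s) -> s)) applied to (t -> (e -> (e -> e))) yields ((e -> s) -> s).
[most famous]: (t -> (e -> s)) applied to t yields (e -> s).
[[clever introduced] [most famous]]: ((e -> s) -> s) applied to (e -> s) yields s.

s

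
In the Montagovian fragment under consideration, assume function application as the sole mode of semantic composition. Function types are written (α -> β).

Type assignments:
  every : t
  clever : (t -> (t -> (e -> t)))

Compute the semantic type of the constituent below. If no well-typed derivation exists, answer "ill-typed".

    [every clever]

At [every clever], clever : (t -> (t -> (e -> t))) takes every : t, giving (t -> (e -> t)).

(t -> (e -> t))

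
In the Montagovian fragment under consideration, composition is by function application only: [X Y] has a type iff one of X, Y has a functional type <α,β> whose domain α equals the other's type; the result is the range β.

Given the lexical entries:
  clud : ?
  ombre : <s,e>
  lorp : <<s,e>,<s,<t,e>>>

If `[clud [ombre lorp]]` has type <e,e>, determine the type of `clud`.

<<s,<t,e>>,<e,e>>

At [clud [ombre lorp]] (required: <e,e>): [ombre lorp] is <s,<t,e>>, which is not a function with range <e,e>; hence clud is the functor — type <<s,<t,e>>,<e,e>>.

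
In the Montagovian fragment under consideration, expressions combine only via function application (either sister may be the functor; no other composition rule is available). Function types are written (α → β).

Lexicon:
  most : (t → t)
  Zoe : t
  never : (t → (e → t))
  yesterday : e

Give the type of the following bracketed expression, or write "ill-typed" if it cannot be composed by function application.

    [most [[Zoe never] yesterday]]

[Zoe never] — never of type (t → (e → t)) combines with Zoe of type t: type (e → t).
[[Zoe never] yesterday] — [Zoe never] of type (e → t) combines with yesterday of type e: type t.
[most [[Zoe never] yesterday]] — most of type (t → t) combines with [[Zoe never] yesterday] of type t: type t.

t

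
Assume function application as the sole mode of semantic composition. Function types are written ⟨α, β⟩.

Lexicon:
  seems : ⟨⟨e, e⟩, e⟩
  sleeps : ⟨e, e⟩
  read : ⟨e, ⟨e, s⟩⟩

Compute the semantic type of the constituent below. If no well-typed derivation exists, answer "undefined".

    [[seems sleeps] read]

⟨e, s⟩

[seems sleeps] — seems of type ⟨⟨e, e⟩, e⟩ combines with sleeps of type ⟨e, e⟩: type e.
[[seems sleeps] read] — read of type ⟨e, ⟨e, s⟩⟩ combines with [seems sleeps] of type e: type ⟨e, s⟩.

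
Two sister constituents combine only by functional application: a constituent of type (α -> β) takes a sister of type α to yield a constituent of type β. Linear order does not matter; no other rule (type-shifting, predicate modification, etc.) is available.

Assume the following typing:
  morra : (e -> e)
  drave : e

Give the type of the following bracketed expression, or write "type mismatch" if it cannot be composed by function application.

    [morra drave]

e

[morra drave]: functor morra : (e -> e), argument drave : e; result e.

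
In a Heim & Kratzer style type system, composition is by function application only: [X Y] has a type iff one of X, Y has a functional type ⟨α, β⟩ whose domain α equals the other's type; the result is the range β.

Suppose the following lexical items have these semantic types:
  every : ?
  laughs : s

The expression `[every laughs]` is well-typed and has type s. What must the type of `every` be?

⟨s, s⟩

[every laughs] is required to be s. laughs : s cannot yield s as functor, so every : ⟨s, s⟩.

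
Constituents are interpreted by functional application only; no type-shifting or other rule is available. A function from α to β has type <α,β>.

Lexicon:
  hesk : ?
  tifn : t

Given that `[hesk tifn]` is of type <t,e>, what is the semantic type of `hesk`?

[hesk tifn] must have type <t,e>. The sister tifn has type t; that is not a function onto <t,e>, so hesk must be the functor, of type <t,<t,e>>.

<t,<t,e>>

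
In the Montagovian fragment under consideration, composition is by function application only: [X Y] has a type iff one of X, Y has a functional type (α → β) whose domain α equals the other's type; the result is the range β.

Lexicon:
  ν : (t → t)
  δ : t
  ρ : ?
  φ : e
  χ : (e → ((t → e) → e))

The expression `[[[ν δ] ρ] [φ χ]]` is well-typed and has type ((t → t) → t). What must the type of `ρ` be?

(t → (((t → e) → e) → ((t → t) → t)))

[[[ν δ] ρ] [φ χ]] is required to be ((t → t) → t). [φ χ] : ((t → e) → e) cannot yield ((t → t) → t) as functor, so [[ν δ] ρ] : (((t → e) → e) → ((t → t) → t)).
[[ν δ] ρ] is required to be (((t → e) → e) → ((t → t) → t)). [ν δ] : t cannot yield (((t → e) → e) → ((t → t) → t)) as functor, so ρ : (t → (((t → e) → e) → ((t → t) → t))).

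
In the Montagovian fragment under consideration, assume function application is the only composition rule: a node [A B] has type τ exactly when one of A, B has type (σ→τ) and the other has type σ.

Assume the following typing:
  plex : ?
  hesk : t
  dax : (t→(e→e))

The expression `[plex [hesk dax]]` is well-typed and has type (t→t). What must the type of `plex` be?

((e→e)→(t→t))

[plex [hesk dax]] is required to be (t→t). [hesk dax] : (e→e) cannot yield (t→t) as functor, so plex : ((e→e)→(t→t)).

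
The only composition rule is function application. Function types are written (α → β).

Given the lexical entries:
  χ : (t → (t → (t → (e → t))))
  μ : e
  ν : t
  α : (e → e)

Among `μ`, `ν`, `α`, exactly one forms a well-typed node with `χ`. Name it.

ν

μ : e — neither side's domain matches the other.
ν — combines: χ : (t → (t → (t → (e → t)))) takes ν : t as argument, giving (t → (t → (e → t))).
α : (e → e) — neither side's domain matches the other.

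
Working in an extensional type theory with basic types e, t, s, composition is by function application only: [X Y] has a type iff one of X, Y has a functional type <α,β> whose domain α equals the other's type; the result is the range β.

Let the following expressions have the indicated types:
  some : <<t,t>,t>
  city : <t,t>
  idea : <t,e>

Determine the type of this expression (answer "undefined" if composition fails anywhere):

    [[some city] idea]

e

At [some city], some : <<t,t>,t> takes city : <t,t>, giving t.
At [[some city] idea], idea : <t,e> takes [some city] : t, giving e.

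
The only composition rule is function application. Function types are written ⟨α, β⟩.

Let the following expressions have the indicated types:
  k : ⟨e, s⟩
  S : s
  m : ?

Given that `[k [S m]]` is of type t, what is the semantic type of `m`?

For [k [S m]] to have type t with k of type ⟨e, s⟩, [S m] must be the function: [S m] : ⟨⟨e, s⟩, t⟩.
For [S m] to have type ⟨⟨e, s⟩, t⟩ with S of type s, m must be the function: m : ⟨s, ⟨⟨e, s⟩, t⟩⟩.

⟨s, ⟨⟨e, s⟩, t⟩⟩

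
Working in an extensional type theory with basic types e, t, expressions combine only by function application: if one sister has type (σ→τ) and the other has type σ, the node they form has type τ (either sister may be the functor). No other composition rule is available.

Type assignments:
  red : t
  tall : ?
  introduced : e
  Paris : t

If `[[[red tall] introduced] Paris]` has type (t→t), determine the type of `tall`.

(t→(e→(t→(t→t))))

At [[[red tall] introduced] Paris] (required: (t→t)): Paris is t, which is not a function with range (t→t); hence [[red tall] introduced] is the functor — type (t→(t→t)).
At [[red tall] introduced] (required: (t→(t→t))): introduced is e, which is not a function with range (t→(t→t)); hence [red tall] is the functor — type (e→(t→(t→t))).
At [red tall] (required: (e→(t→(t→t)))): red is t, which is not a function with range (e→(t→(t→t))); hence tall is the functor — type (t→(e→(t→(t→t)))).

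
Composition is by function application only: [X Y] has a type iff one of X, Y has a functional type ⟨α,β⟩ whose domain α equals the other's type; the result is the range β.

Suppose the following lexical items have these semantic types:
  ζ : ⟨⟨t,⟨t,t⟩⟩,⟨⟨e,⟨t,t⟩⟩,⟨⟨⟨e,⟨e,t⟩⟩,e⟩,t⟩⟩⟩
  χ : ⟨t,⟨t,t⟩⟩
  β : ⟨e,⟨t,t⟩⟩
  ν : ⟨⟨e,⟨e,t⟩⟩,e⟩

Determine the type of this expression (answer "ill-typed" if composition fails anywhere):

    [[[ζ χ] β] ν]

t

[ζ χ]: ζ is ⟨⟨t,⟨t,t⟩⟩,⟨⟨e,⟨t,t⟩⟩,⟨⟨⟨e,⟨e,t⟩⟩,e⟩,t⟩⟩⟩, χ is ⟨t,⟨t,t⟩⟩; result ⟨⟨e,⟨t,t⟩⟩,⟨⟨⟨e,⟨e,t⟩⟩,e⟩,t⟩⟩.
[[ζ χ] β]: [ζ χ] is ⟨⟨e,⟨t,t⟩⟩,⟨⟨⟨e,⟨e,t⟩⟩,e⟩,t⟩⟩, β is ⟨e,⟨t,t⟩⟩; result ⟨⟨⟨e,⟨e,t⟩⟩,e⟩,t⟩.
[[[ζ χ] β] ν]: [[ζ χ] β] is ⟨⟨⟨e,⟨e,t⟩⟩,e⟩,t⟩, ν is ⟨⟨e,⟨e,t⟩⟩,e⟩; result t.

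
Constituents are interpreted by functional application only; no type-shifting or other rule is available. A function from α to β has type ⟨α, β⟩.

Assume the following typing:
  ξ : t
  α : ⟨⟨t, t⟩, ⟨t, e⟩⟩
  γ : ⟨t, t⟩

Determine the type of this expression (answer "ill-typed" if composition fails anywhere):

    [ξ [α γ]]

[α γ] — α of type ⟨⟨t, t⟩, ⟨t, e⟩⟩ combines with γ of type ⟨t, t⟩: type ⟨t, e⟩.
[ξ [α γ]] — [α γ] of type ⟨t, e⟩ combines with ξ of type t: type e.

e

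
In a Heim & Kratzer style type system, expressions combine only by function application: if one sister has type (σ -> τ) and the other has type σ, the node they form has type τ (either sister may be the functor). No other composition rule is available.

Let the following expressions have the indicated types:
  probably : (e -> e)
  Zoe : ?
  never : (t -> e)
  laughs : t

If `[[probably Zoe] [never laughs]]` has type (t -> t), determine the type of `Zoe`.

For [[probably Zoe] [never laughs]] to have type (t -> t) with [never laughs] of type e, [probably Zoe] must be the function: [probably Zoe] : (e -> (t -> t)).
For [probably Zoe] to have type (e -> (t -> t)) with probably of type (e -> e), Zoe must be the function: Zoe : ((e -> e) -> (e -> (t -> t))).

((e -> e) -> (e -> (t -> t)))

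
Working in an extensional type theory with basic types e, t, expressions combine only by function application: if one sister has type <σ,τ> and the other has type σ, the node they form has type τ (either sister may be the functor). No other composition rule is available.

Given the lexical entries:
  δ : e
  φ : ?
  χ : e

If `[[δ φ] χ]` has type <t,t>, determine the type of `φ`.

<e,<e,<t,t>>>

[[δ φ] χ] is required to be <t,t>. χ : e cannot yield <t,t> as functor, so [δ φ] : <e,<t,t>>.
[δ φ] is required to be <e,<t,t>>. δ : e cannot yield <e,<t,t>> as functor, so φ : <e,<e,<t,t>>>.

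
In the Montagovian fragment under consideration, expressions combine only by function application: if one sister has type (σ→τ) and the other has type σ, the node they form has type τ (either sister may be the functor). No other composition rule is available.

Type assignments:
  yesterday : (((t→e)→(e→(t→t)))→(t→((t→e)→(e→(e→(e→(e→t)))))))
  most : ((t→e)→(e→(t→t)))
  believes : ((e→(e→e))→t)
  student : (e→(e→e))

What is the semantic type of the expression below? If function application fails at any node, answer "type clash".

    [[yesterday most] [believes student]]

((t→e)→(e→(e→(e→(e→t)))))

[yesterday most]: yesterday is (((t→e)→(e→(t→t)))→(t→((t→e)→(e→(e→(e→(e→t))))))), most is ((t→e)→(e→(t→t))); result (t→((t→e)→(e→(e→(e→(e→t)))))).
[believes student]: believes is ((e→(e→e))→t), student is (e→(e→e)); result t.
[[yesterday most] [believes student]]: [yesterday most] is (t→((t→e)→(e→(e→(e→(e→t)))))), [believes student] is t; result ((t→e)→(e→(e→(e→(e→t))))).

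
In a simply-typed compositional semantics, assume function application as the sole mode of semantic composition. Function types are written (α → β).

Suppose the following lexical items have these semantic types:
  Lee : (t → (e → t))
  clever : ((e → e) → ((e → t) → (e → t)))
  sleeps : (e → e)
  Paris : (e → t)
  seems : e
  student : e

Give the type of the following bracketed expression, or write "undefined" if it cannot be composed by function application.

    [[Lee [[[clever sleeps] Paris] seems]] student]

t

[clever sleeps]: ((e → e) → ((e → t) → (e → t))) applied to (e → e) yields ((e → t) → (e → t)).
[[clever sleeps] Paris]: ((e → t) → (e → t)) applied to (e → t) yields (e → t).
[[[clever sleeps] Paris] seems]: (e → t) applied to e yields t.
[Lee [[[clever sleeps] Paris] seems]]: (t → (e → t)) applied to t yields (e → t).
[[Lee [[[clever sleeps] Paris] seems]] student]: (e → t) applied to e yields t.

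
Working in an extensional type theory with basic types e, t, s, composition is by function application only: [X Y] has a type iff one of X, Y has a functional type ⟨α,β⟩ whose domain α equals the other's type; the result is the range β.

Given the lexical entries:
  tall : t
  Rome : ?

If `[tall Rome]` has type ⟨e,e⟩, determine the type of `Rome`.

At [tall Rome] (required: ⟨e,e⟩): tall is t, which is not a function with range ⟨e,e⟩; hence Rome is the functor — type ⟨t,⟨e,e⟩⟩.

⟨t,⟨e,e⟩⟩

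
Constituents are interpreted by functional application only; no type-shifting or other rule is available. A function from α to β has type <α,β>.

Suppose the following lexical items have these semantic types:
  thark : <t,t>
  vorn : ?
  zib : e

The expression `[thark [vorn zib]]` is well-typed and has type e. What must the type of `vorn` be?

[thark [vorn zib]] is required to be e. thark : <t,t> cannot yield e as functor, so [vorn zib] : <<t,t>,e>.
[vorn zib] is required to be <<t,t>,e>. zib : e cannot yield <<t,t>,e> as functor, so vorn : <e,<<t,t>,e>>.

<e,<<t,t>,e>>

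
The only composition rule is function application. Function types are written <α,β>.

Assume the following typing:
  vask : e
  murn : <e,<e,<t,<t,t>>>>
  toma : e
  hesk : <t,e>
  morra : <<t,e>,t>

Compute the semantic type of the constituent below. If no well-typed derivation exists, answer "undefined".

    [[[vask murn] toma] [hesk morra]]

[vask murn]: murn is <e,<e,<t,<t,t>>>>, vask is e; result <e,<t,<t,t>>>.
[[vask murn] toma]: [vask murn] is <e,<t,<t,t>>>, toma is e; result <t,<t,t>>.
[hesk morra]: morra is <<t,e>,t>, hesk is <t,e>; result t.
[[[vask murn] toma] [hesk morra]]: [[vask murn] toma] is <t,<t,t>>, [hesk morra] is t; result <t,t>.

<t,t>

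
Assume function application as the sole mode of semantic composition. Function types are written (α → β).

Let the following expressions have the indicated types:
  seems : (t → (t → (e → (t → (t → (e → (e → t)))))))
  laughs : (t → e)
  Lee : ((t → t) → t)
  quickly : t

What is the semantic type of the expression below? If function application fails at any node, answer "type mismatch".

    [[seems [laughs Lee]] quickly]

type mismatch

At [laughs Lee]: neither (t → e) nor ((t → t) → t) can take the other as argument; the node is ill-typed.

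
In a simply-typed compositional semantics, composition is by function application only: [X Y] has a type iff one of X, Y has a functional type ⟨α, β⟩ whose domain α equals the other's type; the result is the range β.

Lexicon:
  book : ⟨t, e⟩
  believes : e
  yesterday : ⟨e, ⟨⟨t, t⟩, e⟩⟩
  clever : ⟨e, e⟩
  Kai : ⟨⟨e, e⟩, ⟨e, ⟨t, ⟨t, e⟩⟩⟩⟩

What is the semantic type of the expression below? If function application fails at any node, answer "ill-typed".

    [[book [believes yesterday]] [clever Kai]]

At [believes yesterday], yesterday : ⟨e, ⟨⟨t, t⟩, e⟩⟩ takes believes : e, giving ⟨⟨t, t⟩, e⟩.
[book [believes yesterday]]: ⟨t, e⟩ with ⟨⟨t, t⟩, e⟩ — neither is a function whose domain matches the other; composition fails here.

ill-typed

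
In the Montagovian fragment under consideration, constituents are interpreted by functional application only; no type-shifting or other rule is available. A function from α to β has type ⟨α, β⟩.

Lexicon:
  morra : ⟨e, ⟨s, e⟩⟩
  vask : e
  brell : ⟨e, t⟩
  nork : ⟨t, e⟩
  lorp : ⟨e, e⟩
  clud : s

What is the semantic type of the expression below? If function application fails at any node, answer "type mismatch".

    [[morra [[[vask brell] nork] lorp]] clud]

[vask brell]: brell is ⟨e, t⟩, vask is e; result t.
[[vask brell] nork]: nork is ⟨t, e⟩, [vask brell] is t; result e.
[[[vask brell] nork] lorp]: lorp is ⟨e, e⟩, [[vask brell] nork] is e; result e.
[morra [[[vask brell] nork] lorp]]: morra is ⟨e, ⟨s, e⟩⟩, [[[vask brell] nork] lorp] is e; result ⟨s, e⟩.
[[morra [[[vask brell] nork] lorp]] clud]: [morra [[[vask brell] nork] lorp]] is ⟨s, e⟩, clud is s; result e.

e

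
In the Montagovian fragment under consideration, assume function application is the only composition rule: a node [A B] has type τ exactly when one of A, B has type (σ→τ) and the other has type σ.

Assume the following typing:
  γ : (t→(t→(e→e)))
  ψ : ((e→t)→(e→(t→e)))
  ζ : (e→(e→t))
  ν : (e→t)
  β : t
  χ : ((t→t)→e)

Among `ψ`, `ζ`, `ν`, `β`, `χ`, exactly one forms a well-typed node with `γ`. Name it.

β

ψ : ((e→t)→(e→(t→e))) — no; γ wants t, and ψ wants (e→t).
ζ : (e→(e→t)) — no; γ wants t, and ζ wants e.
ν : (e→t) — no; γ wants t, and ν wants e.
β — combines: γ : (t→(t→(e→e))) takes β : t as argument, giving (t→(e→e)).
χ : ((t→t)→e) — no; γ wants t, and χ wants (t→t).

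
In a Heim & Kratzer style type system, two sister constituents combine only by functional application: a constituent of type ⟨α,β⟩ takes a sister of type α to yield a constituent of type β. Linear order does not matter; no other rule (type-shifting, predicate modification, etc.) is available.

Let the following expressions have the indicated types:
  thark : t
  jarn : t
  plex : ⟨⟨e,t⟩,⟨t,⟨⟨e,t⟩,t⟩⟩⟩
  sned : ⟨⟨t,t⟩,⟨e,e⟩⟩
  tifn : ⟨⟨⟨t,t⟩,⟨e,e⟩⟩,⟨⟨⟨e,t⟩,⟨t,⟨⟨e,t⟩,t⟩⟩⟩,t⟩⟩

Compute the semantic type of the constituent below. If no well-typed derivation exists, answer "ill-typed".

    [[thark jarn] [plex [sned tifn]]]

At [thark jarn]: neither t nor t can take the other as argument; the node is ill-typed.

ill-typed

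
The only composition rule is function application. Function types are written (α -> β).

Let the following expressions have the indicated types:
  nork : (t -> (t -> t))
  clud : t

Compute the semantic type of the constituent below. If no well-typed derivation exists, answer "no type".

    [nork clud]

[nork clud]: (t -> (t -> t)) applied to t yields (t -> t).

(t -> t)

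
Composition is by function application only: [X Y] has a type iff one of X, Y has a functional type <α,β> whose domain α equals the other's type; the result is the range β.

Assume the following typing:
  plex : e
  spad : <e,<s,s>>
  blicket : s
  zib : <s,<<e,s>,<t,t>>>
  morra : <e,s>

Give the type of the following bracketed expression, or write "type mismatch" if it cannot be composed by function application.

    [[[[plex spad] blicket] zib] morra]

<t,t>

[plex spad]: functor spad : <e,<s,s>>, argument plex : e; result <s,s>.
[[plex spad] blicket]: functor [plex spad] : <s,s>, argument blicket : s; result s.
[[[plex spad] blicket] zib]: functor zib : <s,<<e,s>,<t,t>>>, argument [[plex spad] blicket] : s; result <<e,s>,<t,t>>.
[[[[plex spad] blicket] zib] morra]: functor [[[plex spad] blicket] zib] : <<e,s>,<t,t>>, argument morra : <e,s>; result <t,t>.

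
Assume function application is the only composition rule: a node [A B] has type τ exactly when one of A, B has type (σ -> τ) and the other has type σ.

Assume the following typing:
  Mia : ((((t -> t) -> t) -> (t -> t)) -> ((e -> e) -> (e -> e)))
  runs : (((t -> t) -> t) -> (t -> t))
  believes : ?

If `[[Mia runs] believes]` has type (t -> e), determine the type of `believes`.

[[Mia runs] believes] must have type (t -> e). The sister [Mia runs] has type ((e -> e) -> (e -> e)); that is not a function onto (t -> e), so believes must be the functor, of type (((e -> e) -> (e -> e)) -> (t -> e)).

(((e -> e) -> (e -> e)) -> (t -> e))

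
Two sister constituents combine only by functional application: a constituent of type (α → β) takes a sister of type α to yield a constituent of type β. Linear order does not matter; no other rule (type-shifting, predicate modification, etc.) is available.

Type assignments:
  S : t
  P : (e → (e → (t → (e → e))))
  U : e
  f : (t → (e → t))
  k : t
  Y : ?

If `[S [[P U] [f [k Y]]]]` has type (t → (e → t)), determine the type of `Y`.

[S [[P U] [f [k Y]]]] is required to be (t → (e → t)). S : t cannot yield (t → (e → t)) as functor, so [[P U] [f [k Y]]] : (t → (t → (e → t))).
[[P U] [f [k Y]]] is required to be (t → (t → (e → t))). [P U] : (e → (t → (e → e))) cannot yield (t → (t → (e → t))) as functor, so [f [k Y]] : ((e → (t → (e → e))) → (t → (t → (e → t)))).
[f [k Y]] is required to be ((e → (t → (e → e))) → (t → (t → (e → t)))). f : (t → (e → t)) cannot yield ((e → (t → (e → e))) → (t → (t → (e → t)))) as functor, so [k Y] : ((t → (e → t)) → ((e → (t → (e → e))) → (t → (t → (e → t))))).
[k Y] is required to be ((t → (e → t)) → ((e → (t → (e → e))) → (t → (t → (e → t))))). k : t cannot yield ((t → (e → t)) → ((e → (t → (e → e))) → (t → (t → (e → t))))) as functor, so Y : (t → ((t → (e → t)) → ((e → (t → (e → e))) → (t → (t → (e → t)))))).

(t → ((t → (e → t)) → ((e → (t → (e → e))) → (t → (t → (e → t))))))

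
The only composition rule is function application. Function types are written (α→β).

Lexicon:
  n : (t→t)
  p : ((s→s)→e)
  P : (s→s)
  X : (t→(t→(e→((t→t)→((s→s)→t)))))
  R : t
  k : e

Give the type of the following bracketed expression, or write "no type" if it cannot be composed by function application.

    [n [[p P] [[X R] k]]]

[p P] — p of type ((s→s)→e) combines with P of type (s→s): type e.
[X R] — X of type (t→(t→(e→((t→t)→((s→s)→t))))) combines with R of type t: type (t→(e→((t→t)→((s→s)→t)))).
[[X R] k]: (t→(e→((t→t)→((s→s)→t)))) with e — neither is a function whose domain matches the other; composition fails here.

no type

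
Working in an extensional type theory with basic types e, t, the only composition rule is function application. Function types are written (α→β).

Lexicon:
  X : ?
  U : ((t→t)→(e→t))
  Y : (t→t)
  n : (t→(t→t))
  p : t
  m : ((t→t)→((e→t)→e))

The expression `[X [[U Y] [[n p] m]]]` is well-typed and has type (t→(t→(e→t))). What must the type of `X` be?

At [X [[U Y] [[n p] m]]] (required: (t→(t→(e→t)))): [[U Y] [[n p] m]] is e, which is not a function with range (t→(t→(e→t))); hence X is the functor — type (e→(t→(t→(e→t)))).

(e→(t→(t→(e→t))))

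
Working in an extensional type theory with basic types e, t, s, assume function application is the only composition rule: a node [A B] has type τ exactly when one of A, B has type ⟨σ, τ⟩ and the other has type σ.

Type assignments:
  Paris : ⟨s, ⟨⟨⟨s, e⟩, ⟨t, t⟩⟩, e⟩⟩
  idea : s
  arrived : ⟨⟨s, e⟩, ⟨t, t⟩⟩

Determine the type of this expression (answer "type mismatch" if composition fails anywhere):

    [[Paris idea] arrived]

e

[Paris idea]: functor Paris : ⟨s, ⟨⟨⟨s, e⟩, ⟨t, t⟩⟩, e⟩⟩, argument idea : s; result ⟨⟨⟨s, e⟩, ⟨t, t⟩⟩, e⟩.
[[Paris idea] arrived]: functor [Paris idea] : ⟨⟨⟨s, e⟩, ⟨t, t⟩⟩, e⟩, argument arrived : ⟨⟨s, e⟩, ⟨t, t⟩⟩; result e.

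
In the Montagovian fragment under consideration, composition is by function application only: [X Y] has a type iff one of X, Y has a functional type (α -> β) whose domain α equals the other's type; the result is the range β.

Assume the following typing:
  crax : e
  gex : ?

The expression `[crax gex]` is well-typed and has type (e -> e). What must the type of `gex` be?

[crax gex] must have type (e -> e). The sister crax has type e; that is not a function onto (e -> e), so gex must be the functor, of type (e -> (e -> e)).

(e -> (e -> e))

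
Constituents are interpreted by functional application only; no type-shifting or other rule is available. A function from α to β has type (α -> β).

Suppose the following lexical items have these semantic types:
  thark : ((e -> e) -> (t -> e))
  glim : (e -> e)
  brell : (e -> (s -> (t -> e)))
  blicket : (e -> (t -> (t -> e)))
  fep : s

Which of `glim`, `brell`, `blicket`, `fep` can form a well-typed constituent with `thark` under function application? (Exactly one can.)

glim

glim — combines: thark : ((e -> e) -> (t -> e)) takes glim : (e -> e) as argument, giving (t -> e).
brell : (e -> (s -> (t -> e))) — no; thark wants (e -> e), and brell wants e.
blicket : (e -> (t -> (t -> e))) — no; thark wants (e -> e), and blicket wants e.
fep : s — no; thark wants (e -> e), and fep wants nothing (atomic).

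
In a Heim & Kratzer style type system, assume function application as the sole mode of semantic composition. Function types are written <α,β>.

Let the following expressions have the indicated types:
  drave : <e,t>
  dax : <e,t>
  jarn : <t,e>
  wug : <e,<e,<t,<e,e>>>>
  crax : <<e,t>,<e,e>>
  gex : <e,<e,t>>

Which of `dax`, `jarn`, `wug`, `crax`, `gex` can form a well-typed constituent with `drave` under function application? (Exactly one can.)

crax

dax : <e,t> — drave needs e; dax needs e; neither fits.
jarn : <t,e> — drave needs e; jarn needs t; neither fits.
wug : <e,<e,<t,<e,e>>>> — drave needs e; wug needs e; neither fits.
crax — combines: crax : <<e,t>,<e,e>> takes drave : <e,t> as argument, giving <e,e>.
gex : <e,<e,t>> — drave needs e; gex needs e; neither fits.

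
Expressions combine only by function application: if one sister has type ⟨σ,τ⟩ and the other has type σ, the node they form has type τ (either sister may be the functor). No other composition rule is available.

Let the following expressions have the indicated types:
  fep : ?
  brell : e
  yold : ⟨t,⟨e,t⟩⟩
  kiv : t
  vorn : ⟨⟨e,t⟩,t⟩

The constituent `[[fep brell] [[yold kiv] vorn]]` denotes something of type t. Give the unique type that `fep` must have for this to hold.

[[fep brell] [[yold kiv] vorn]] is required to be t. [[yold kiv] vorn] : t cannot yield t as functor, so [fep brell] : ⟨t,t⟩.
[fep brell] is required to be ⟨t,t⟩. brell : e cannot yield ⟨t,t⟩ as functor, so fep : ⟨e,⟨t,t⟩⟩.

⟨e,⟨t,t⟩⟩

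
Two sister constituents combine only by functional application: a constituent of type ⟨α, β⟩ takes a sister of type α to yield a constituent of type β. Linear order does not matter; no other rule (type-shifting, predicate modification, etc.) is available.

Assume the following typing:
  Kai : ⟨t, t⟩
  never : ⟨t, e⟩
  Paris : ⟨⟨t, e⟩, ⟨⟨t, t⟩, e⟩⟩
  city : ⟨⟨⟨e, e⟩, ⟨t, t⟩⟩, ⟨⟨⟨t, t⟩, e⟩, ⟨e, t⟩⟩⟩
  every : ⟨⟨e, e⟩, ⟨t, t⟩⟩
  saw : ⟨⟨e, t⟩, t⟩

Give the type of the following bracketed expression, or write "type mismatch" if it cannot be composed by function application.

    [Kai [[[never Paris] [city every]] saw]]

t

At [never Paris], Paris : ⟨⟨t, e⟩, ⟨⟨t, t⟩, e⟩⟩ takes never : ⟨t, e⟩, giving ⟨⟨t, t⟩, e⟩.
At [city every], city : ⟨⟨⟨e, e⟩, ⟨t, t⟩⟩, ⟨⟨⟨t, t⟩, e⟩, ⟨e, t⟩⟩⟩ takes every : ⟨⟨e, e⟩, ⟨t, t⟩⟩, giving ⟨⟨⟨t, t⟩, e⟩, ⟨e, t⟩⟩.
At [[never Paris] [city every]], [city every] : ⟨⟨⟨t, t⟩, e⟩, ⟨e, t⟩⟩ takes [never Paris] : ⟨⟨t, t⟩, e⟩, giving ⟨e, t⟩.
At [[[never Paris] [city every]] saw], saw : ⟨⟨e, t⟩, t⟩ takes [[never Paris] [city every]] : ⟨e, t⟩, giving t.
At [Kai [[[never Paris] [city every]] saw]], Kai : ⟨t, t⟩ takes [[[never Paris] [city every]] saw] : t, giving t.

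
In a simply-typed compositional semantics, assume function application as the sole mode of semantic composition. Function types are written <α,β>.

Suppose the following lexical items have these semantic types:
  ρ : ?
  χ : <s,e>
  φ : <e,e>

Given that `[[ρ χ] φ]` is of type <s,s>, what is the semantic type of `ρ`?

[[ρ χ] φ] is required to be <s,s>. φ : <e,e> cannot yield <s,s> as functor, so [ρ χ] : <<e,e>,<s,s>>.
[ρ χ] is required to be <<e,e>,<s,s>>. χ : <s,e> cannot yield <<e,e>,<s,s>> as functor, so ρ : <<s,e>,<<e,e>,<s,s>>>.

<<s,e>,<<e,e>,<s,s>>>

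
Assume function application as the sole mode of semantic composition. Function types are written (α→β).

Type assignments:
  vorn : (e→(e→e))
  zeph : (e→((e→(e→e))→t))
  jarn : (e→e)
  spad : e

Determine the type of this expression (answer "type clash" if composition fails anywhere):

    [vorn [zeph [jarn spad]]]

t

[jarn spad] — jarn of type (e→e) combines with spad of type e: type e.
[zeph [jarn spad]] — zeph of type (e→((e→(e→e))→t)) combines with [jarn spad] of type e: type ((e→(e→e))→t).
[vorn [zeph [jarn spad]]] — [zeph [jarn spad]] of type ((e→(e→e))→t) combines with vorn of type (e→(e→e)): type t.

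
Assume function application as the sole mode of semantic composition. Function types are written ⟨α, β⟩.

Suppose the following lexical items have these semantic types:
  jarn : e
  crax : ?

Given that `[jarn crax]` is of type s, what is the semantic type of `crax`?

At [jarn crax] (required: s): jarn is e, which is not a function with range s; hence crax is the functor — type ⟨e, s⟩.

⟨e, s⟩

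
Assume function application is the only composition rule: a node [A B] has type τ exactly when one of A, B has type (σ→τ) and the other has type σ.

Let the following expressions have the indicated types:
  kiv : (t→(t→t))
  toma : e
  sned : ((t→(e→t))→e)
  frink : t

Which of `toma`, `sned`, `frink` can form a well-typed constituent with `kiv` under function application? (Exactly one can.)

frink

toma : e — kiv needs t; toma needs nothing (atomic); neither fits.
sned : ((t→(e→t))→e) — kiv needs t; sned needs (t→(e→t)); neither fits.
frink — combines: kiv : (t→(t→t)) takes frink : t as argument, giving (t→t).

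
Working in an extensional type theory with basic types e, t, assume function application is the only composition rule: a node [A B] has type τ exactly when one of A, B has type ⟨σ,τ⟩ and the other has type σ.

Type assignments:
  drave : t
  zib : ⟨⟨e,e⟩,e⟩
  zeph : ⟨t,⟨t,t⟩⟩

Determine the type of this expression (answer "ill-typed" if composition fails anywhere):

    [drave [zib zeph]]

ill-typed

[zib zeph]: ⟨⟨e,e⟩,e⟩ and ⟨t,⟨t,t⟩⟩ cannot combine by function application — type clash.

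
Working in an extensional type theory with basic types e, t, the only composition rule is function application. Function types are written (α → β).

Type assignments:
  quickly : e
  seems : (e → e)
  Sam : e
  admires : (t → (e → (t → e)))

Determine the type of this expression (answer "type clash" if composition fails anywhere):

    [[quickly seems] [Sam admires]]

type clash

[quickly seems] — seems of type (e → e) combines with quickly of type e: type e.
[Sam admires]: e and (t → (e → (t → e))) cannot combine by function application — type clash.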